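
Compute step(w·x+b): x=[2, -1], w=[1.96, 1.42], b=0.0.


z = (2)·(1.96) + (-1)·(1.42) + 0.0
  = 2.5
step(z) = 1 (z≥0)

1


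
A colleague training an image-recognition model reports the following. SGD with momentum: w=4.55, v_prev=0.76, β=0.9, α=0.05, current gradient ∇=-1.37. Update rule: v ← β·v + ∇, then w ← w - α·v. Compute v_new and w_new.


v_new = 0.9·0.76 - 1.37 = 0.684 - 1.37 = -0.686
w_new = 4.55 - 0.05·-0.686 = 4.55 + 0.0343 = 4.5843

v_new=-0.686, w_new=4.5843


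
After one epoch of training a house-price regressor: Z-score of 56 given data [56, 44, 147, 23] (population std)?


μ = 67.5, σ = 47.3946
z = (56 - 67.5)/47.3946 = -0.2426

-0.2426


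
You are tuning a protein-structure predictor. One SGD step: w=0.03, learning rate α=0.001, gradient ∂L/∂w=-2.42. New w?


w_new = w - α·∇
= 0.03 - 0.001·-2.42
= 0.03 + 0.00242
= 0.03242

0.03242


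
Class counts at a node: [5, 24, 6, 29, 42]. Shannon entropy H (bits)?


Probabilities: [5/106, 24/106, 6/106, 29/106, 42/106] ≈ [0.0472, 0.2264, 0.0566, 0.2736, 0.3962]
H = -((5/106)·log₂(5/106) + (24/106)·log₂(24/106) + (6/106)·log₂(6/106) + (29/106)·log₂(29/106) + (42/106)·log₂(42/106))
  = 1.9683 bits

1.9683 bits


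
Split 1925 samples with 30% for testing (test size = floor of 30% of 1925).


Test = ⌊1925·30/100⌋ = 577
Train = 1925 - 577 = 1348

Train: 1348, Test: 577


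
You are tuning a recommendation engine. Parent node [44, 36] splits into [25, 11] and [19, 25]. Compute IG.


Parent = [44, 36], H_parent = 0.9928
H_left = 0.888 (n=36), H_right = 0.9865 (n=44)
H_children = (36/80)·0.888 + (44/80)·0.9865 = 0.9422
IG = 0.9928 - 0.9422 = 0.0506

0.0506


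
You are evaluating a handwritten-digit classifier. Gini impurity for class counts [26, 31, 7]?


Probabilities: [26/64, 31/64, 7/64] ≈ [0.4062, 0.4844, 0.1094]
Σpᵢ² = (676 + 961 + 49)/64² = 1686/4096
Gini = 1 - Σpᵢ² = 1 - 1686/4096 = 0.5884

0.5884


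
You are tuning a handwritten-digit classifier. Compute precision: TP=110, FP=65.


Precision = TP/(TP+FP)
= 110/(110+65)
= 110/175 = 62.86%

62.86%


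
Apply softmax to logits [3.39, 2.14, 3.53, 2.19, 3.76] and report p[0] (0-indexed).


Exponentials: e^3.39=29.666, e^2.14=8.4994, e^3.53=34.124, e^2.19=8.9352, e^3.76=42.9484
Sum = 124.173
Softmax = [0.2389, 0.0684, 0.2748, 0.072, 0.3459]
p[0] = 29.666/124.173 = 0.2389

0.2389


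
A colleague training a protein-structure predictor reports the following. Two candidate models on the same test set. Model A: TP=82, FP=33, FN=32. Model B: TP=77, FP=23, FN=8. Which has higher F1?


Model A: P=82/115=0.713, R=82/114=0.7193, F1=2PR/(P+R)=2TP/(2TP+FP+FN)=164/229=0.7162
Model B: P=77/100=0.77, R=77/85=0.9059, F1=2PR/(P+R)=2TP/(2TP+FP+FN)=154/185=0.8324
0.7162 < 0.8324 → Model B

Model B


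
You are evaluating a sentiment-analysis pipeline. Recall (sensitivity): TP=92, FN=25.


Recall = TP/(TP+FN)
= 92/(92+25)
= 92/117 = 78.63%

78.63%


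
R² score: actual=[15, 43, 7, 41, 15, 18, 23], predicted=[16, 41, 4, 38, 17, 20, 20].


ȳ = 23.1429
SS_res = Σ(y-ŷ)² = 40
SS_tot = Σ(y-ȳ)² = 1132.86
R² = 1 - SS_res/SS_tot = 1 - 0.0353 = 0.9647

0.9647


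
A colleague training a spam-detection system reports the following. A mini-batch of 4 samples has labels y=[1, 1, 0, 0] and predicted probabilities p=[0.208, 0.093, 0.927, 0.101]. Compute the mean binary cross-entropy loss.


L[0] = -ln(0.208) = 1.5702
L[1] = -ln(0.093) = 2.3752
L[2] = -ln(1-0.927) = -ln(0.073) = 2.6173
L[3] = -ln(1-0.101) = -ln(0.899) = 0.1065
mean = (1.5702 + 2.3752 + 2.6173 + 0.1065)/4 = 1.6673

1.6673


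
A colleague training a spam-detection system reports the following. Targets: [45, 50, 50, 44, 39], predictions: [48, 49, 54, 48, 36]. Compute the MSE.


Squared errors: (45-48)²=9, (50-49)²=1, (50-54)²=16, (44-48)²=16, (39-36)²=9
Sum = 51
MSE = 51/5 = 51/5

51/5


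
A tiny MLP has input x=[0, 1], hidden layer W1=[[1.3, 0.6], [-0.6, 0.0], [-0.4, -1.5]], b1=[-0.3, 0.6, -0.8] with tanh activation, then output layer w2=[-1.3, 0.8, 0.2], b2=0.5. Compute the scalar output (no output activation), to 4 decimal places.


z1[0] = (1.3)·(0) + (0.6)·(1) - 0.3 = 0.3
z1[1] = (-0.6)·(0) + (0.0)·(1) + 0.6 = 0.6
z1[2] = (-0.4)·(0) + (-1.5)·(1) - 0.8 = -2.3
h = tanh(z1) = [0.2913, 0.537, -0.9801]
output = (-1.3)·(0.2913) + (0.8)·(0.537) + (0.2)·(-0.9801) + 0.5 = 0.3549

0.3549


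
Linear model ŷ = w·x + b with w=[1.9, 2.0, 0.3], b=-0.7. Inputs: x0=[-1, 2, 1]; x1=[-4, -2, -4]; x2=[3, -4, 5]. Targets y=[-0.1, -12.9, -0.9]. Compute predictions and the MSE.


ŷ0 = (1.9)·(-1) + (2.0)·(2) + (0.3)·(1) - 0.7 = 1.7
ŷ1 = (1.9)·(-4) + (2.0)·(-2) + (0.3)·(-4) - 0.7 = -13.5
ŷ2 = (1.9)·(3) + (2.0)·(-4) + (0.3)·(5) - 0.7 = -1.5
errors² = [3.24, 0.36, 0.36]
MSE = 3.9600/3 = 1.32

1.32


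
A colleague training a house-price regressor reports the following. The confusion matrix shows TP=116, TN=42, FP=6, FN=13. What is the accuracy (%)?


Accuracy = (TP+TN)/(TP+TN+FP+FN)
= (116+42)/(177)
= 158/177 = 89.27%

89.27%


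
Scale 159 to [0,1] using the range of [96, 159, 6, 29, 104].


min=6, max=159
(159-6)/(159-6) = 153/153 = 1.0

1.0


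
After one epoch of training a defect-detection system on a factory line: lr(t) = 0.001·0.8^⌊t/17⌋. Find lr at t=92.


n_drops = ⌊92/17⌋ = 5
lr = 0.001·0.8^5 = 0.001·0.32768 = 0.00032768

0.00032768


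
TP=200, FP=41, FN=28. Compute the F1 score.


Precision = 200/241 = 0.8299
Recall = 200/228 = 0.8772
F1 = 2·P·R/(P+R) = 2·TP/(2·TP+FP+FN) = 400/(400+41+28) = 400/469 = 0.8529

0.8529


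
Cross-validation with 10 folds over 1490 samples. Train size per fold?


Fold size = 1490/10 = 149
Training per fold = 1490 - 149 = 1341

1341


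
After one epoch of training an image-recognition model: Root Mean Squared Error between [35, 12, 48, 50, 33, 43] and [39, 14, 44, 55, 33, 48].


MSE = 86/6 = 14.3333
RMSE = √(86/6) = 3.7859

3.7859


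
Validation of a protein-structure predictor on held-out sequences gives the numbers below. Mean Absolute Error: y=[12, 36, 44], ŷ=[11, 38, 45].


Absolute errors: |12-11|=1, |36-38|=2, |44-45|=1
Sum = 4
MAE = 4/3 = 4/3

4/3


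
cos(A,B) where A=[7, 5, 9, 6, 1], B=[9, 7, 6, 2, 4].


A·B = 7·9 + 5·7 + 9·6 + 6·2 + 1·4 = 168
‖A‖ = √192 = 13.8564, ‖B‖ = √186 = 13.6382
cos = 168/(√192·√186) = 168/√35712 = 0.889

0.889


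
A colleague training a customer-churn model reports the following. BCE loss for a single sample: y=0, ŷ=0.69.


BCE = -[y·ln(p) + (1-y)·ln(1-p)]
= -0 - 1·ln(1-0.69)
= -ln(0.31) = 1.1712

1.1712


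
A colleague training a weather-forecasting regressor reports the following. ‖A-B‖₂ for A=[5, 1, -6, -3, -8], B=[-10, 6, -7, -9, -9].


d = √((5+ 10)² + (1-6)² + (-6+ 7)² + (-3+ 9)² + (-8+ 9)²)
  = √(225 + 25 + 1 + 36 + 1)
  = √288 = 16.9706

16.9706


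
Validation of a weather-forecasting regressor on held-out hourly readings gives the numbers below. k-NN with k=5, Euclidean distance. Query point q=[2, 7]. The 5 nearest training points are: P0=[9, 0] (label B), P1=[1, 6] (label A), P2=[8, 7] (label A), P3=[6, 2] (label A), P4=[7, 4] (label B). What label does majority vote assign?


d(q,P0) = 9.8995  (label B)
d(q,P1) = 1.4142  (label A)
d(q,P2) = 6.0  (label A)
d(q,P3) = 6.4031  (label A)
d(q,P4) = 5.831  (label B)
Votes: A=3, B=2
Majority → A

A


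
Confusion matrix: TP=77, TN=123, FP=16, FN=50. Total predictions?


Total = TP + TN + FP + FN
= 77 + 123 + 16 + 50
= 266
(Predicted positive: 93, predicted negative: 173)

266


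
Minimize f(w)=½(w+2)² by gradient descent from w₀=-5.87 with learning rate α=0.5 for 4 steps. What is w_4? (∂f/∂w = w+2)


step 1: grad = -5.87+2 = -3.87; w = -5.87 - 0.5·(-3.87) = -3.935
step 2: grad = -3.935+2 = -1.935; w = -3.935 - 0.5·(-1.935) = -2.9675
step 3: grad = -2.9675+2 = -0.9675; w = -2.9675 - 0.5·(-0.9675) = -2.48375
step 4: grad = -2.48375+2 = -0.48375; w = -2.48375 - 0.5·(-0.48375) = -2.241875

-2.241875


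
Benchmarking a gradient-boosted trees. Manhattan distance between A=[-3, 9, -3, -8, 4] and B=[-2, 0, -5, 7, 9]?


d = |-3+ 2| + |9-0| + |-3+ 5| + |-8-7| + |4-9|
  = 1 + 9 + 2 + 15 + 5
  = 32

32


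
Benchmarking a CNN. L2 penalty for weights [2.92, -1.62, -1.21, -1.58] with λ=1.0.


‖w‖₂² = (2.92)² + (-1.62)² + (-1.21)² + (-1.58)²
     = 8.5264 + 2.6244 + 1.4641 + 2.4964
     = 15.1113
λ·‖w‖₂² = 1.0·15.1113 = 15.1113

15.1113


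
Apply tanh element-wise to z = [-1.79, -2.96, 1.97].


tanh(-1.79) = -0.9458
tanh(-2.96) = -0.9946
tanh(1.97) = 0.9618
result = [-0.9458, -0.9946, 0.9618]

[-0.9458, -0.9946, 0.9618]


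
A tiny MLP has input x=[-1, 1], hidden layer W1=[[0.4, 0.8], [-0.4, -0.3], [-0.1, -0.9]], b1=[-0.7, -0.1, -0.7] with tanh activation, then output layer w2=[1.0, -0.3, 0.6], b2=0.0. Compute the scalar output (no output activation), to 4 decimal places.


z1[0] = (0.4)·(-1) + (0.8)·(1) - 0.7 = -0.3
z1[1] = (-0.4)·(-1) + (-0.3)·(1) - 0.1 = 0.0
z1[2] = (-0.1)·(-1) + (-0.9)·(1) - 0.7 = -1.5
h = tanh(z1) = [-0.2913, 0.0, -0.9051]
output = (1.0)·(-0.2913) + (-0.3)·(0.0) + (0.6)·(-0.9051) + 0.0 = -0.8344

-0.8344


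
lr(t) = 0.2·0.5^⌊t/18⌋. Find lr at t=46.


n_drops = ⌊46/18⌋ = 2
lr = 0.2·0.5^2 = 0.2·0.25 = 0.05

0.05


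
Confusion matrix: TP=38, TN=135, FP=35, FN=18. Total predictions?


Total = TP + TN + FP + FN
= 38 + 135 + 35 + 18
= 226
(Predicted positive: 73, predicted negative: 153)

226


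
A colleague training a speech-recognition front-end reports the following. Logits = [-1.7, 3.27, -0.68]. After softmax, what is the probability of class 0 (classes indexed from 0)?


Exponentials: e^-1.7=0.1827, e^3.27=26.3113, e^-0.68=0.5066
Sum = 27.0006
Softmax = [0.0068, 0.9745, 0.0188]
p[0] = 0.1827/27.0006 = 0.0068

0.0068


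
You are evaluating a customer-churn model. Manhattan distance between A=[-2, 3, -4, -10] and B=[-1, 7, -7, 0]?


d = |-2+ 1| + |3-7| + |-4+ 7| + |-10-0|
  = 1 + 4 + 3 + 10
  = 18

18


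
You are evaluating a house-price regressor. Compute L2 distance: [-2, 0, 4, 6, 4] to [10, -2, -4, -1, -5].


d = √((-2-10)² + (0+ 2)² + (4+ 4)² + (6+ 1)² + (4+ 5)²)
  = √(144 + 4 + 64 + 49 + 81)
  = √342 = 18.4932

18.4932


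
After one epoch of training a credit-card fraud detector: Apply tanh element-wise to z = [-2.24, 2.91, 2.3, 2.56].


tanh(-2.24) = -0.9776
tanh(2.91) = 0.9941
tanh(2.3) = 0.9801
tanh(2.56) = 0.9881
result = [-0.9776, 0.9941, 0.9801, 0.9881]

[-0.9776, 0.9941, 0.9801, 0.9881]


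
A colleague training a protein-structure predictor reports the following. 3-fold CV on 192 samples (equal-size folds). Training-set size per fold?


Fold size = 192/3 = 64
Training per fold = 192 - 64 = 128

128


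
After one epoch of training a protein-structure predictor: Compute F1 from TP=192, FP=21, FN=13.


Precision = 192/213 = 0.9014
Recall = 192/205 = 0.9366
F1 = 2·P·R/(P+R) = 2·TP/(2·TP+FP+FN) = 384/(384+21+13) = 384/418 = 0.9187

0.9187


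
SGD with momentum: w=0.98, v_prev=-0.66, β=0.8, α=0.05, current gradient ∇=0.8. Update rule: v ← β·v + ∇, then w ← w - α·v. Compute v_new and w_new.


v_new = 0.8·-0.66 + 0.8 = -0.528 + 0.8 = 0.272
w_new = 0.98 - 0.05·0.272 = 0.98 - 0.0136 = 0.9664

v_new=0.272, w_new=0.9664


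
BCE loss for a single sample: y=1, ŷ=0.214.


BCE = -[y·ln(p) + (1-y)·ln(1-p)]
= -1·ln(0.214) - 0
= -ln(0.214) = 1.5418

1.5418


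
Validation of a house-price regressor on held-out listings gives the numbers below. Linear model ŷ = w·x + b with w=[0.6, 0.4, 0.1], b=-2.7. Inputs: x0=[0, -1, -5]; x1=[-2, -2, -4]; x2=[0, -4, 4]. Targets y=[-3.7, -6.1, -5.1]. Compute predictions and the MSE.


ŷ0 = (0.6)·(0) + (0.4)·(-1) + (0.1)·(-5) - 2.7 = -3.6
ŷ1 = (0.6)·(-2) + (0.4)·(-2) + (0.1)·(-4) - 2.7 = -5.1
ŷ2 = (0.6)·(0) + (0.4)·(-4) + (0.1)·(4) - 2.7 = -3.9
errors² = [0.01, 1.0, 1.44]
MSE = 2.4500/3 = 0.8167

0.8167


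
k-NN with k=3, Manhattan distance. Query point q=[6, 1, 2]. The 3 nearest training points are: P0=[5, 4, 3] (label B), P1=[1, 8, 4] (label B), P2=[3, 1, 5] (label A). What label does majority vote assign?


d(q,P0) = 5  (label B)
d(q,P1) = 14  (label B)
d(q,P2) = 6  (label A)
Votes: A=1, B=2
Majority → B

B


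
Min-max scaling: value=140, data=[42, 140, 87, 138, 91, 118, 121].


min=42, max=140
(140-42)/(140-42) = 98/98 = 1.0

1.0


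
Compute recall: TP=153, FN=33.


Recall = TP/(TP+FN)
= 153/(153+33)
= 153/186 = 82.26%

82.26%


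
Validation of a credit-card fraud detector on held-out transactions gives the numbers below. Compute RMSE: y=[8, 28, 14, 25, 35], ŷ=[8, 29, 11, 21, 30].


MSE = 51/5 = 10.2
RMSE = √(51/5) = 3.1937

3.1937


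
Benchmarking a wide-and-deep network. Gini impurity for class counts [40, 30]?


Probabilities: [40/70, 30/70] ≈ [0.5714, 0.4286]
Σpᵢ² = (1600 + 900)/70² = 2500/4900
Gini = 1 - Σpᵢ² = 1 - 2500/4900 = 0.4898

0.4898


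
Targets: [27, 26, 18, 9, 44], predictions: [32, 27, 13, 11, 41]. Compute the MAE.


Absolute errors: |27-32|=5, |26-27|=1, |18-13|=5, |9-11|=2, |44-41|=3
Sum = 16
MAE = 16/5 = 16/5

16/5


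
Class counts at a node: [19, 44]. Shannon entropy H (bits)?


Probabilities: [19/63, 44/63] ≈ [0.3016, 0.6984]
H = -((19/63)·log₂(19/63) + (44/63)·log₂(44/63))
  = 0.8832 bits

0.8832 bits


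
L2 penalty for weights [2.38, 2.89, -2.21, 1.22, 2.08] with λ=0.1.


‖w‖₂² = (2.38)² + (2.89)² + (-2.21)² + (1.22)² + (2.08)²
     = 5.6644 + 8.3521 + 4.8841 + 1.4884 + 4.3264
     = 24.7154
λ·‖w‖₂² = 0.1·24.7154 = 2.47154

2.47154


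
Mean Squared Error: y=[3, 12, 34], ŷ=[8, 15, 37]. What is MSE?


Squared errors: (3-8)²=25, (12-15)²=9, (34-37)²=9
Sum = 43
MSE = 43/3 = 43/3

43/3


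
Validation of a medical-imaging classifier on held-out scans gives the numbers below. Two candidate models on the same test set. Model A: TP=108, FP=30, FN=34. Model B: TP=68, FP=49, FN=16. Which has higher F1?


Model A: P=108/138=0.7826, R=108/142=0.7606, F1=2PR/(P+R)=2TP/(2TP+FP+FN)=216/280=0.7714
Model B: P=68/117=0.5812, R=68/84=0.8095, F1=2PR/(P+R)=2TP/(2TP+FP+FN)=136/201=0.6766
0.7714 > 0.6766 → Model A

Model A


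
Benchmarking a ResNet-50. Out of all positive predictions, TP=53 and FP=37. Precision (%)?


Precision = TP/(TP+FP)
= 53/(53+37)
= 53/90 = 58.89%

58.89%


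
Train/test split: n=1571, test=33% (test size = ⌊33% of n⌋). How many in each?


Test = ⌊1571·33/100⌋ = 518
Train = 1571 - 518 = 1053

Train: 1053, Test: 518


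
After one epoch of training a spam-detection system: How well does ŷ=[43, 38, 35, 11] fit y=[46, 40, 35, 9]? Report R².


ȳ = 32.5
SS_res = Σ(y-ŷ)² = 17
SS_tot = Σ(y-ȳ)² = 797
R² = 1 - SS_res/SS_tot = 1 - 0.0213 = 0.9787

0.9787


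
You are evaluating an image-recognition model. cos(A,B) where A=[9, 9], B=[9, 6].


A·B = 9·9 + 9·6 = 135
‖A‖ = √162 = 12.7279, ‖B‖ = √117 = 10.8167
cos = 135/(√162·√117) = 135/√18954 = 0.9806

0.9806


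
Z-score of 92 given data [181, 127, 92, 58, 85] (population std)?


μ = 108.6, σ = 42.3632
z = (92 - 108.6)/42.3632 = -0.3918

-0.3918


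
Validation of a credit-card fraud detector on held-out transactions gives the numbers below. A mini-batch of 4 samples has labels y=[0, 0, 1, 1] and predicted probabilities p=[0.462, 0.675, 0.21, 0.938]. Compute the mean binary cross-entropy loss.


L[0] = -ln(1-0.462) = -ln(0.538) = 0.6199
L[1] = -ln(1-0.675) = -ln(0.325) = 1.1239
L[2] = -ln(0.21) = 1.5606
L[3] = -ln(0.938) = 0.064
mean = (0.6199 + 1.1239 + 1.5606 + 0.064)/4 = 0.8421

0.8421


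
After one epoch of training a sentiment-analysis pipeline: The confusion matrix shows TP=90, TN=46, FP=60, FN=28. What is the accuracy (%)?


Accuracy = (TP+TN)/(TP+TN+FP+FN)
= (90+46)/(224)
= 136/224 = 60.71%

60.71%


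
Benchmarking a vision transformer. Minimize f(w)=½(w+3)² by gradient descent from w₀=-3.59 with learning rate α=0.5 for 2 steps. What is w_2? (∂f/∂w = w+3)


step 1: grad = -3.59+3 = -0.59; w = -3.59 - 0.5·(-0.59) = -3.295
step 2: grad = -3.295+3 = -0.295; w = -3.295 - 0.5·(-0.295) = -3.1475

-3.1475


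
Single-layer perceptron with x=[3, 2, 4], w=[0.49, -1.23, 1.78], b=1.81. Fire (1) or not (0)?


z = (3)·(0.49) + (2)·(-1.23) + (4)·(1.78) + 1.81
  = 7.94
step(z) = 1 (z≥0)

1


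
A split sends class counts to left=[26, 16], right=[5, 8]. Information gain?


Parent = [31, 24], H_parent = 0.9883
H_left = 0.9587 (n=42), H_right = 0.9612 (n=13)
H_children = (42/55)·0.9587 + (13/55)·0.9612 = 0.9593
IG = 0.9883 - 0.9593 = 0.029

0.029


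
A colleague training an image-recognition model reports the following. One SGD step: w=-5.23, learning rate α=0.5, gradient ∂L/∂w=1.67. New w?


w_new = w - α·∇
= -5.23 - 0.5·1.67
= -5.23 - 0.835
= -6.065

-6.065


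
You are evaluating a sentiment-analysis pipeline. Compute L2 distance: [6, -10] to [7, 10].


d = √((6-7)² + (-10-10)²)
  = √(1 + 400)
  = √401 = 20.025

20.025


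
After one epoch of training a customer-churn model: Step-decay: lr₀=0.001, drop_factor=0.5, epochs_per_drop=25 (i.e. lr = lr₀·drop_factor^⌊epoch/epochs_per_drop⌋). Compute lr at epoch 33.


n_drops = ⌊33/25⌋ = 1
lr = 0.001·0.5^1 = 0.001·0.5 = 0.0005

0.0005


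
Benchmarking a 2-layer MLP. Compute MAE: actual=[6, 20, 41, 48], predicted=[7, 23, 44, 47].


Absolute errors: |6-7|=1, |20-23|=3, |41-44|=3, |48-47|=1
Sum = 8
MAE = 8/4 = 2

2


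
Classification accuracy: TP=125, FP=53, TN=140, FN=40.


Accuracy = (TP+TN)/(TP+TN+FP+FN)
= (125+140)/(358)
= 265/358 = 74.02%

74.02%


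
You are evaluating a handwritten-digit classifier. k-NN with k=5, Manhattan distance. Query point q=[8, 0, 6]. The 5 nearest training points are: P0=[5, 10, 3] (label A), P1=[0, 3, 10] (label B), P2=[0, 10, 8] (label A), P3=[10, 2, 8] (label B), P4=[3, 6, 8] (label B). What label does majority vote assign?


d(q,P0) = 16  (label A)
d(q,P1) = 15  (label B)
d(q,P2) = 20  (label A)
d(q,P3) = 6  (label B)
d(q,P4) = 13  (label B)
Votes: A=2, B=3
Majority → B

B


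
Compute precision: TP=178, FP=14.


Precision = TP/(TP+FP)
= 178/(178+14)
= 178/192 = 92.71%

92.71%


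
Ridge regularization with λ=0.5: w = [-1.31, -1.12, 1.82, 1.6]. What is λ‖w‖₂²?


‖w‖₂² = (-1.31)² + (-1.12)² + (1.82)² + (1.6)²
     = 1.7161 + 1.2544 + 3.3124 + 2.56
     = 8.8429
λ·‖w‖₂² = 0.5·8.8429 = 4.42145

4.42145


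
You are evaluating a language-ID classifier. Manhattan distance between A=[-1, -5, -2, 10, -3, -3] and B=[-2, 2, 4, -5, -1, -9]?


d = |-1+ 2| + |-5-2| + |-2-4| + |10+ 5| + |-3+ 1| + |-3+ 9|
  = 1 + 7 + 6 + 15 + 2 + 6
  = 37

37


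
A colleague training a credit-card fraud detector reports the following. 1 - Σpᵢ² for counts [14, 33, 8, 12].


Probabilities: [14/67, 33/67, 8/67, 12/67] ≈ [0.209, 0.4925, 0.1194, 0.1791]
Σpᵢ² = (196 + 1089 + 64 + 144)/67² = 1493/4489
Gini = 1 - Σpᵢ² = 1 - 1493/4489 = 0.6674

0.6674


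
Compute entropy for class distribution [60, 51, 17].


Probabilities: [60/128, 51/128, 17/128] ≈ [0.4688, 0.3984, 0.1328]
H = -((60/128)·log₂(60/128) + (51/128)·log₂(51/128) + (17/128)·log₂(17/128))
  = 1.4282 bits

1.4282 bits


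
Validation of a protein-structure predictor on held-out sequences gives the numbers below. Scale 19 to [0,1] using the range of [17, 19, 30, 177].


min=17, max=177
(19-17)/(177-17) = 2/160 = 0.0125

0.0125


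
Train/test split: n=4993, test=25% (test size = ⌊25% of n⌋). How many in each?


Test = ⌊4993·25/100⌋ = 1248
Train = 4993 - 1248 = 3745

Train: 3745, Test: 1248


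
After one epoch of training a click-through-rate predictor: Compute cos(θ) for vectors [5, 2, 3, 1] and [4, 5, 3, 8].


A·B = 5·4 + 2·5 + 3·3 + 1·8 = 47
‖A‖ = √39 = 6.245, ‖B‖ = √114 = 10.6771
cos = 47/(√39·√114) = 47/√4446 = 0.7049

0.7049


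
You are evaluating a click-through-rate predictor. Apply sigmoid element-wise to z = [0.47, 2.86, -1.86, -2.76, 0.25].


σ(0.47) = 1/(1+e^-0.47) = 0.6154
σ(2.86) = 1/(1+e^-2.86) = 0.9458
σ(-1.86) = 1/(1+e^1.86) = 0.1347
σ(-2.76) = 1/(1+e^2.76) = 0.0595
σ(0.25) = 1/(1+e^-0.25) = 0.5622
result = [0.6154, 0.9458, 0.1347, 0.0595, 0.5622]

[0.6154, 0.9458, 0.1347, 0.0595, 0.5622]


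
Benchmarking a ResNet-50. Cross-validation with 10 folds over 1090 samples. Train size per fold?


Fold size = 1090/10 = 109
Training per fold = 1090 - 109 = 981

981


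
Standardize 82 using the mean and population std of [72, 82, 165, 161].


μ = 120, σ = 43.1683
z = (82 - 120)/43.1683 = -0.8803

-0.8803


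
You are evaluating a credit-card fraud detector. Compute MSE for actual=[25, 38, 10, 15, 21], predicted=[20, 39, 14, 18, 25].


Squared errors: (25-20)²=25, (38-39)²=1, (10-14)²=16, (15-18)²=9, (21-25)²=16
Sum = 67
MSE = 67/5 = 67/5

67/5


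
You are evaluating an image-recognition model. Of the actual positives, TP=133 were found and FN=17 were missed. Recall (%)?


Recall = TP/(TP+FN)
= 133/(133+17)
= 133/150 = 88.67%

88.67%


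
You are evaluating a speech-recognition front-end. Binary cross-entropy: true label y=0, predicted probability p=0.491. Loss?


BCE = -[y·ln(p) + (1-y)·ln(1-p)]
= -0 - 1·ln(1-0.491)
= -ln(0.509) = 0.6753

0.6753


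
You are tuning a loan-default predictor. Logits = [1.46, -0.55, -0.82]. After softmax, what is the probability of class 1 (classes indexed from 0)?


Exponentials: e^1.46=4.306, e^-0.55=0.5769, e^-0.82=0.4404
Sum = 5.3233
Softmax = [0.8089, 0.1084, 0.0827]
p[1] = 0.5769/5.3233 = 0.1084

0.1084


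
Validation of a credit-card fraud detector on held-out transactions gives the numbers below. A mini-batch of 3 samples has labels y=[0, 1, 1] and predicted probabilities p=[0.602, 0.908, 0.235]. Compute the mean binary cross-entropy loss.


L[0] = -ln(1-0.602) = -ln(0.398) = 0.9213
L[1] = -ln(0.908) = 0.0965
L[2] = -ln(0.235) = 1.4482
mean = (0.9213 + 0.0965 + 1.4482)/3 = 0.822

0.822


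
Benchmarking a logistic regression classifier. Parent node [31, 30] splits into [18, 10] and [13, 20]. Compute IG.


Parent = [31, 30], H_parent = 0.9998
H_left = 0.9403 (n=28), H_right = 0.9673 (n=33)
H_children = (28/61)·0.9403 + (33/61)·0.9673 = 0.9549
IG = 0.9998 - 0.9549 = 0.0449

0.0449


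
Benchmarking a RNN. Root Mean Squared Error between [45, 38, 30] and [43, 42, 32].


MSE = 24/3 = 8
RMSE = √(24/3) = 2.8284

2.8284


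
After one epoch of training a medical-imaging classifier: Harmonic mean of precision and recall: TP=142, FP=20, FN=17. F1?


Precision = 142/162 = 0.8765
Recall = 142/159 = 0.8931
F1 = 2·P·R/(P+R) = 2·TP/(2·TP+FP+FN) = 284/(284+20+17) = 284/321 = 0.8847

0.8847


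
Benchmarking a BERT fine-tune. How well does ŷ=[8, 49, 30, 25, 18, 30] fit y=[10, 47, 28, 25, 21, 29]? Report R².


ȳ = 26.6667
SS_res = Σ(y-ŷ)² = 22
SS_tot = Σ(y-ȳ)² = 733.33
R² = 1 - SS_res/SS_tot = 1 - 0.03 = 0.97

0.97


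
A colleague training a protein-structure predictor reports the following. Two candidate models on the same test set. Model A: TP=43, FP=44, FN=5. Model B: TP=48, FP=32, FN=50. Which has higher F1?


Model A: P=43/87=0.4943, R=43/48=0.8958, F1=2PR/(P+R)=2TP/(2TP+FP+FN)=86/135=0.637
Model B: P=48/80=0.6, R=48/98=0.4898, F1=2PR/(P+R)=2TP/(2TP+FP+FN)=96/178=0.5393
0.637 > 0.5393 → Model A

Model A


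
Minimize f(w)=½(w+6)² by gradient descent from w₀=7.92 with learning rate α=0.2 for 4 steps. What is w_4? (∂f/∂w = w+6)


step 1: grad = 7.92+6 = 13.92; w = 7.92 - 0.2·(13.92) = 5.136
step 2: grad = 5.136+6 = 11.136; w = 5.136 - 0.2·(11.136) = 2.9088
step 3: grad = 2.9088+6 = 8.9088; w = 2.9088 - 0.2·(8.9088) = 1.12704
step 4: grad = 1.12704+6 = 7.12704; w = 1.12704 - 0.2·(7.12704) = -0.298368

-0.298368


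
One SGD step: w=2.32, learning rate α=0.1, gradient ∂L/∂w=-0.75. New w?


w_new = w - α·∇
= 2.32 - 0.1·-0.75
= 2.32 + 0.075
= 2.395

2.395


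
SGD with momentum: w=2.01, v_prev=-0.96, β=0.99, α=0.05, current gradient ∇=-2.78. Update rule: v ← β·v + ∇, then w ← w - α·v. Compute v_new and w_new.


v_new = 0.99·-0.96 - 2.78 = -0.9504 - 2.78 = -3.7304
w_new = 2.01 - 0.05·-3.7304 = 2.01 + 0.18652 = 2.19652

v_new=-3.7304, w_new=2.19652


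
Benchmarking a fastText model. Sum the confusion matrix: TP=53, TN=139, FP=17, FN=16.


Total = TP + TN + FP + FN
= 53 + 139 + 17 + 16
= 225
(Predicted positive: 70, predicted negative: 155)

225


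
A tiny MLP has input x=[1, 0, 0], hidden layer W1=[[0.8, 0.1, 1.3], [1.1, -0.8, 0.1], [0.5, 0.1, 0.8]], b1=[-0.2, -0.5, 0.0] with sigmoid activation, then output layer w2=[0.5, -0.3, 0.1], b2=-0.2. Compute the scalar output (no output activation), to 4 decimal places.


z1[0] = (0.8)·(1) + (0.1)·(0) + (1.3)·(0) - 0.2 = 0.6
z1[1] = (1.1)·(1) + (-0.8)·(0) + (0.1)·(0) - 0.5 = 0.6
z1[2] = (0.5)·(1) + (0.1)·(0) + (0.8)·(0) + 0.0 = 0.5
h = sigmoid(z1) = [0.6457, 0.6457, 0.6225]
output = (0.5)·(0.6457) + (-0.3)·(0.6457) + (0.1)·(0.6225) - 0.2 = -0.0086

-0.0086


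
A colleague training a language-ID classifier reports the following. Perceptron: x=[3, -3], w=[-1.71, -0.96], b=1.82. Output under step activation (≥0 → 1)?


z = (3)·(-1.71) + (-3)·(-0.96) + 1.82
  = -0.43
step(z) = 0 (z<0)

0


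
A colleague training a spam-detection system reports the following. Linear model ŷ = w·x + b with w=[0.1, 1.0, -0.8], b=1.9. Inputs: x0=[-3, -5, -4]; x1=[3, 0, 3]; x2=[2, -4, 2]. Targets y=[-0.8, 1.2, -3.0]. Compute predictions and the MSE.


ŷ0 = (0.1)·(-3) + (1.0)·(-5) + (-0.8)·(-4) + 1.9 = -0.2
ŷ1 = (0.1)·(3) + (1.0)·(0) + (-0.8)·(3) + 1.9 = -0.2
ŷ2 = (0.1)·(2) + (1.0)·(-4) + (-0.8)·(2) + 1.9 = -3.5
errors² = [0.36, 1.96, 0.25]
MSE = 2.5700/3 = 0.8567

0.8567


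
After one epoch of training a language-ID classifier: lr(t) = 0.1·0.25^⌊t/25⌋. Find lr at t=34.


n_drops = ⌊34/25⌋ = 1
lr = 0.1·0.25^1 = 0.1·0.25 = 0.025

0.025


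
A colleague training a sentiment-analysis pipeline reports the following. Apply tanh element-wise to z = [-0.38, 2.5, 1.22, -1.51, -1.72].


tanh(-0.38) = -0.3627
tanh(2.5) = 0.9866
tanh(1.22) = 0.8397
tanh(-1.51) = -0.9069
tanh(-1.72) = -0.9379
result = [-0.3627, 0.9866, 0.8397, -0.9069, -0.9379]

[-0.3627, 0.9866, 0.8397, -0.9069, -0.9379]


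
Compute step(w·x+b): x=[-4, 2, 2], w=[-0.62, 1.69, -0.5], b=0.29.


z = (-4)·(-0.62) + (2)·(1.69) + (2)·(-0.5) + 0.29
  = 5.15
step(z) = 1 (z≥0)

1


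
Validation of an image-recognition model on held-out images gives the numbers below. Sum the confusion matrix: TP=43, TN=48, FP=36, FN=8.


Total = TP + TN + FP + FN
= 43 + 48 + 36 + 8
= 135
(Predicted positive: 79, predicted negative: 56)

135


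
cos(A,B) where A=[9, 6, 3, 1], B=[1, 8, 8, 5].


A·B = 9·1 + 6·8 + 3·8 + 1·5 = 86
‖A‖ = √127 = 11.2694, ‖B‖ = √154 = 12.4097
cos = 86/(√127·√154) = 86/√19558 = 0.6149

0.6149


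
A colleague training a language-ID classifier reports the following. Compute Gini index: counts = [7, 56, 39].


Probabilities: [7/102, 56/102, 39/102] ≈ [0.0686, 0.549, 0.3824]
Σpᵢ² = (49 + 3136 + 1521)/102² = 4706/10404
Gini = 1 - Σpᵢ² = 1 - 4706/10404 = 0.5477

0.5477


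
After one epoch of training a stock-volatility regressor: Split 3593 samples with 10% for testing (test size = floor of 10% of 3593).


Test = ⌊3593·10/100⌋ = 359
Train = 3593 - 359 = 3234

Train: 3234, Test: 359


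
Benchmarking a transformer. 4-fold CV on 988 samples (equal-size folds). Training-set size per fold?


Fold size = 988/4 = 247
Training per fold = 988 - 247 = 741

741


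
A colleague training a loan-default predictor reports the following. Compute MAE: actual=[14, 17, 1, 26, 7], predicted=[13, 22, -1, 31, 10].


Absolute errors: |14-13|=1, |17-22|=5, |1+ 1|=2, |26-31|=5, |7-10|=3
Sum = 16
MAE = 16/5 = 16/5

16/5


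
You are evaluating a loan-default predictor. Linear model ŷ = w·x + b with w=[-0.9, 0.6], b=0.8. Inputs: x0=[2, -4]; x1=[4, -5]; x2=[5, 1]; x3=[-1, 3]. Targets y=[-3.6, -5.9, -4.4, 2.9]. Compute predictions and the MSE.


ŷ0 = (-0.9)·(2) + (0.6)·(-4) + 0.8 = -3.4
ŷ1 = (-0.9)·(4) + (0.6)·(-5) + 0.8 = -5.8
ŷ2 = (-0.9)·(5) + (0.6)·(1) + 0.8 = -3.1
ŷ3 = (-0.9)·(-1) + (0.6)·(3) + 0.8 = 3.5
errors² = [0.04, 0.01, 1.69, 0.36]
MSE = 2.1000/4 = 0.525

0.525


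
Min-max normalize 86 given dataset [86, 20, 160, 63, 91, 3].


min=3, max=160
(86-3)/(160-3) = 83/157 = 0.5287

0.5287


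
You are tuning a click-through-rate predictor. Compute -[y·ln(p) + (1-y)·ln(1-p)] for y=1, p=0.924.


BCE = -[y·ln(p) + (1-y)·ln(1-p)]
= -1·ln(0.924) - 0
= -ln(0.924) = 0.079

0.079


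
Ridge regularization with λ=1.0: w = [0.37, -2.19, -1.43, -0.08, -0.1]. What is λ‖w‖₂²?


‖w‖₂² = (0.37)² + (-2.19)² + (-1.43)² + (-0.08)² + (-0.1)²
     = 0.1369 + 4.7961 + 2.0449 + 0.0064 + 0.01
     = 6.9943
λ·‖w‖₂² = 1.0·6.9943 = 6.9943

6.9943


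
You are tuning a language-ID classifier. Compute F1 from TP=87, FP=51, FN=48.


Precision = 87/138 = 0.6304
Recall = 87/135 = 0.6444
F1 = 2·P·R/(P+R) = 2·TP/(2·TP+FP+FN) = 174/(174+51+48) = 174/273 = 0.6374

0.6374


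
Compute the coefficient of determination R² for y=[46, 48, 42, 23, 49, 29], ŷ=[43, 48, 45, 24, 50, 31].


ȳ = 39.5
SS_res = Σ(y-ŷ)² = 24
SS_tot = Σ(y-ȳ)² = 593.5
R² = 1 - SS_res/SS_tot = 1 - 0.0404 = 0.9596

0.9596


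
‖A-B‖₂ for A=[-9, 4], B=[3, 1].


d = √((-9-3)² + (4-1)²)
  = √(144 + 9)
  = √153 = 12.3693

12.3693


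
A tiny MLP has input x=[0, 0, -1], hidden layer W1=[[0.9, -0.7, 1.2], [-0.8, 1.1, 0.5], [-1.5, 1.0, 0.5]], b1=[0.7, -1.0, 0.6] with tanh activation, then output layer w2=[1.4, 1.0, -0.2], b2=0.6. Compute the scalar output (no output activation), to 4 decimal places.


z1[0] = (0.9)·(0) + (-0.7)·(0) + (1.2)·(-1) + 0.7 = -0.5
z1[1] = (-0.8)·(0) + (1.1)·(0) + (0.5)·(-1) - 1.0 = -1.5
z1[2] = (-1.5)·(0) + (1.0)·(0) + (0.5)·(-1) + 0.6 = 0.1
h = tanh(z1) = [-0.4621, -0.9051, 0.0997]
output = (1.4)·(-0.4621) + (1.0)·(-0.9051) + (-0.2)·(0.0997) + 0.6 = -0.972

-0.972


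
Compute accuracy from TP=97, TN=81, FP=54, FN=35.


Accuracy = (TP+TN)/(TP+TN+FP+FN)
= (97+81)/(267)
= 178/267 = 66.67%

66.67%


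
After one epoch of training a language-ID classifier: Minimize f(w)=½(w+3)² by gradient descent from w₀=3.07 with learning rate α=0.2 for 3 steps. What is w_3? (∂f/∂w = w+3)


step 1: grad = 3.07+3 = 6.07; w = 3.07 - 0.2·(6.07) = 1.856
step 2: grad = 1.856+3 = 4.856; w = 1.856 - 0.2·(4.856) = 0.8848
step 3: grad = 0.8848+3 = 3.8848; w = 0.8848 - 0.2·(3.8848) = 0.10784

0.10784


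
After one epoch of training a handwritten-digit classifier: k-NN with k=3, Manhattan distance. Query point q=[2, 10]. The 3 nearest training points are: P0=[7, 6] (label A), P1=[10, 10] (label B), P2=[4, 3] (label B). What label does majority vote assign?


d(q,P0) = 9  (label A)
d(q,P1) = 8  (label B)
d(q,P2) = 9  (label B)
Votes: A=1, B=2
Majority → B

B


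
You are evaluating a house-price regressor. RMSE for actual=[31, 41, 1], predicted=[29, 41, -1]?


MSE = 8/3 = 2.6667
RMSE = √(8/3) = 1.633

1.633


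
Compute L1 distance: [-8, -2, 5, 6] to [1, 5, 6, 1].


d = |-8-1| + |-2-5| + |5-6| + |6-1|
  = 9 + 7 + 1 + 5
  = 22

22


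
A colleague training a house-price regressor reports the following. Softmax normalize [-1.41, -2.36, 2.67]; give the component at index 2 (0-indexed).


Exponentials: e^-1.41=0.2441, e^-2.36=0.0944, e^2.67=14.44
Sum = 14.7785
Softmax = [0.0165, 0.0064, 0.9771]
p[2] = 14.44/14.7785 = 0.9771

0.9771


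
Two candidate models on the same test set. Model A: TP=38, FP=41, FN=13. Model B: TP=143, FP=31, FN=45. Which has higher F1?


Model A: P=38/79=0.481, R=38/51=0.7451, F1=2PR/(P+R)=2TP/(2TP+FP+FN)=76/130=0.5846
Model B: P=143/174=0.8218, R=143/188=0.7606, F1=2PR/(P+R)=2TP/(2TP+FP+FN)=286/362=0.7901
0.5846 < 0.7901 → Model B

Model B


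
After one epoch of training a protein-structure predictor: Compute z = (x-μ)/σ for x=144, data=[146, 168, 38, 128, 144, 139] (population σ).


μ = 127.1667, σ = 41.627
z = (144 - 127.1667)/41.627 = 0.4044

0.4044


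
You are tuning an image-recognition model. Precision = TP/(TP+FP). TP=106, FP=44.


Precision = TP/(TP+FP)
= 106/(106+44)
= 106/150 = 70.67%

70.67%


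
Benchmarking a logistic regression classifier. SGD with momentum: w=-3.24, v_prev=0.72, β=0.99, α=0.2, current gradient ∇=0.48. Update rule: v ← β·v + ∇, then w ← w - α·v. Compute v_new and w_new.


v_new = 0.99·0.72 + 0.48 = 0.7128 + 0.48 = 1.1928
w_new = -3.24 - 0.2·1.1928 = -3.24 - 0.23856 = -3.47856

v_new=1.1928, w_new=-3.47856


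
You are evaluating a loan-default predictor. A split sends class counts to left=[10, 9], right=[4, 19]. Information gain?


Parent = [14, 28], H_parent = 0.9183
H_left = 0.998 (n=19), H_right = 0.6666 (n=23)
H_children = (19/42)·0.998 + (23/42)·0.6666 = 0.8165
IG = 0.9183 - 0.8165 = 0.1018

0.1018


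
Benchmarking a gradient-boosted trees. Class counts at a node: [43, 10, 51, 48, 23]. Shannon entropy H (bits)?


Probabilities: [43/175, 10/175, 51/175, 48/175, 23/175] ≈ [0.2457, 0.0571, 0.2914, 0.2743, 0.1314]
H = -((43/175)·log₂(43/175) + (10/175)·log₂(10/175) + (51/175)·log₂(51/175) + (48/175)·log₂(48/175) + (23/175)·log₂(23/175))
  = 2.1486 bits

2.1486 bits


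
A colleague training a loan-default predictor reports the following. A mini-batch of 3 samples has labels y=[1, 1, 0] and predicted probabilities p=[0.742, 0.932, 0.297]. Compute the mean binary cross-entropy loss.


L[0] = -ln(0.742) = 0.2984
L[1] = -ln(0.932) = 0.0704
L[2] = -ln(1-0.297) = -ln(0.703) = 0.3524
mean = (0.2984 + 0.0704 + 0.3524)/3 = 0.2404

0.2404


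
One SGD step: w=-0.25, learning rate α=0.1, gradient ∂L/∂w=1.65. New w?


w_new = w - α·∇
= -0.25 - 0.1·1.65
= -0.25 - 0.165
= -0.415

-0.415


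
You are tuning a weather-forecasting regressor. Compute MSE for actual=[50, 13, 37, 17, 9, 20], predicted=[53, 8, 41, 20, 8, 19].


Squared errors: (50-53)²=9, (13-8)²=25, (37-41)²=16, (17-20)²=9, (9-8)²=1, (20-19)²=1
Sum = 61
MSE = 61/6 = 61/6

61/6


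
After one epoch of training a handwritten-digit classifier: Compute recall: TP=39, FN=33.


Recall = TP/(TP+FN)
= 39/(39+33)
= 39/72 = 54.17%

54.17%


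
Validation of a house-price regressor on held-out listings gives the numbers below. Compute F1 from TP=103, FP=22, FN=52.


Precision = 103/125 = 0.824
Recall = 103/155 = 0.6645
F1 = 2·P·R/(P+R) = 2·TP/(2·TP+FP+FN) = 206/(206+22+52) = 206/280 = 0.7357

0.7357


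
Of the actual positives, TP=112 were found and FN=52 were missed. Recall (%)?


Recall = TP/(TP+FN)
= 112/(112+52)
= 112/164 = 68.29%

68.29%


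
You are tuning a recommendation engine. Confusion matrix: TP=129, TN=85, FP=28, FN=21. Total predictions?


Total = TP + TN + FP + FN
= 129 + 85 + 28 + 21
= 263
(Predicted positive: 157, predicted negative: 106)

263


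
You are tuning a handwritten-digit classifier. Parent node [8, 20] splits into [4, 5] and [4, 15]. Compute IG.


Parent = [8, 20], H_parent = 0.8631
H_left = 0.9911 (n=9), H_right = 0.7425 (n=19)
H_children = (9/28)·0.9911 + (19/28)·0.7425 = 0.8224
IG = 0.8631 - 0.8224 = 0.0407

0.0407


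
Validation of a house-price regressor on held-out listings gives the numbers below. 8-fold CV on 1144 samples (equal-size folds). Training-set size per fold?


Fold size = 1144/8 = 143
Training per fold = 1144 - 143 = 1001

1001


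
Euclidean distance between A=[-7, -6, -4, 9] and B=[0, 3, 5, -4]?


d = √((-7-0)² + (-6-3)² + (-4-5)² + (9+ 4)²)
  = √(49 + 81 + 81 + 169)
  = √380 = 19.4936

19.4936


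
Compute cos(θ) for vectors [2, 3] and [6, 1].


A·B = 2·6 + 3·1 = 15
‖A‖ = √13 = 3.6056, ‖B‖ = √37 = 6.0828
cos = 15/(√13·√37) = 15/√481 = 0.6839

0.6839


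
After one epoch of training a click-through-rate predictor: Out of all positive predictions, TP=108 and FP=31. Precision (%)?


Precision = TP/(TP+FP)
= 108/(108+31)
= 108/139 = 77.7%

77.7%


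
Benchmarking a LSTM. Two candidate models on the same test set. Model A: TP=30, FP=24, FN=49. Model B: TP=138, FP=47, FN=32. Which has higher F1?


Model A: P=30/54=0.5556, R=30/79=0.3797, F1=2PR/(P+R)=2TP/(2TP+FP+FN)=60/133=0.4511
Model B: P=138/185=0.7459, R=138/170=0.8118, F1=2PR/(P+R)=2TP/(2TP+FP+FN)=276/355=0.7775
0.4511 < 0.7775 → Model B

Model B


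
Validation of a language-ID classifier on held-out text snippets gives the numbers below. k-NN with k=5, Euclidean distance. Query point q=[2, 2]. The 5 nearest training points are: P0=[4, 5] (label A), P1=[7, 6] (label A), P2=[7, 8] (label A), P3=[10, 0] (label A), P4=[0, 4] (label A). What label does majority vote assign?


d(q,P0) = 3.6056  (label A)
d(q,P1) = 6.4031  (label A)
d(q,P2) = 7.8102  (label A)
d(q,P3) = 8.2462  (label A)
d(q,P4) = 2.8284  (label A)
Votes: A=5, B=0
Majority → A

A


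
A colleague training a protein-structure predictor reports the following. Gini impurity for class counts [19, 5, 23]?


Probabilities: [19/47, 5/47, 23/47] ≈ [0.4043, 0.1064, 0.4894]
Σpᵢ² = (361 + 25 + 529)/47² = 915/2209
Gini = 1 - Σpᵢ² = 1 - 915/2209 = 0.5858

0.5858


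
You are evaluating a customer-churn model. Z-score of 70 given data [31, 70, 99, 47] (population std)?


μ = 61.75, σ = 25.5869
z = (70 - 61.75)/25.5869 = 0.3224

0.3224


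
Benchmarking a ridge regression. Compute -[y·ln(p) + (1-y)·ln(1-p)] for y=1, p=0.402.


BCE = -[y·ln(p) + (1-y)·ln(1-p)]
= -1·ln(0.402) - 0
= -ln(0.402) = 0.9113

0.9113


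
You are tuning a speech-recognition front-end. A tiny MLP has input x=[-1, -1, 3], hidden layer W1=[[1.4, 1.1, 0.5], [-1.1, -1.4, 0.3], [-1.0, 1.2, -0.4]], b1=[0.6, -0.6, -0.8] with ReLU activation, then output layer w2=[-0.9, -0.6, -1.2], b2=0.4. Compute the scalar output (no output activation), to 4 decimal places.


z1[0] = (1.4)·(-1) + (1.1)·(-1) + (0.5)·(3) + 0.6 = -0.4
z1[1] = (-1.1)·(-1) + (-1.4)·(-1) + (0.3)·(3) - 0.6 = 2.8
z1[2] = (-1.0)·(-1) + (1.2)·(-1) + (-0.4)·(3) - 0.8 = -2.2
h = ReLU(z1) = [0.0, 2.8, 0.0]
output = (-0.9)·(0.0) + (-0.6)·(2.8) + (-1.2)·(0.0) + 0.4 = -1.28

-1.28


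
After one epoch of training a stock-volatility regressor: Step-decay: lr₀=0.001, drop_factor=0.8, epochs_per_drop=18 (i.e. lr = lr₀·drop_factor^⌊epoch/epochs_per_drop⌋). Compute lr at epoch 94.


n_drops = ⌊94/18⌋ = 5
lr = 0.001·0.8^5 = 0.001·0.32768 = 0.00032768

0.00032768


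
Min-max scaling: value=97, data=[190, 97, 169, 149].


min=97, max=190
(97-97)/(190-97) = 0/93 = 0.0

0.0


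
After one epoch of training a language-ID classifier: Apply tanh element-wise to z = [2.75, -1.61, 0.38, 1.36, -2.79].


tanh(2.75) = 0.9919
tanh(-1.61) = -0.9232
tanh(0.38) = 0.3627
tanh(1.36) = 0.8764
tanh(-2.79) = -0.9925
result = [0.9919, -0.9232, 0.3627, 0.8764, -0.9925]

[0.9919, -0.9232, 0.3627, 0.8764, -0.9925]


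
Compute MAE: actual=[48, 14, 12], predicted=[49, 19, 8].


Absolute errors: |48-49|=1, |14-19|=5, |12-8|=4
Sum = 10
MAE = 10/3 = 10/3

10/3


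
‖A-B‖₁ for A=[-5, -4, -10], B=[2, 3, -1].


d = |-5-2| + |-4-3| + |-10+ 1|
  = 7 + 7 + 9
  = 23

23


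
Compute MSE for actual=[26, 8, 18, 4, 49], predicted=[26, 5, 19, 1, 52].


Squared errors: (26-26)²=0, (8-5)²=9, (18-19)²=1, (4-1)²=9, (49-52)²=9
Sum = 28
MSE = 28/5 = 28/5

28/5
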